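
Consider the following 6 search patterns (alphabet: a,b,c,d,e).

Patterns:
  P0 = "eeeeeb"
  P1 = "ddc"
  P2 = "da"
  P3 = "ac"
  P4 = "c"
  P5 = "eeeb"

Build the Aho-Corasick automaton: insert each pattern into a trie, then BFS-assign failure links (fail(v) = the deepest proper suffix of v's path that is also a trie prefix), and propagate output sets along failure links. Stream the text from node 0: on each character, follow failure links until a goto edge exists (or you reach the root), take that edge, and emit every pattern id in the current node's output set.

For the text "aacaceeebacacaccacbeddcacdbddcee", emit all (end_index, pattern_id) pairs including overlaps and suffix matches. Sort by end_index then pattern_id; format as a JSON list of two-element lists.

Build automaton:
Trie nodes:
  n0 'ε': a→11 c→13 d→7 e→1
  n1 'e': e→2
  n2 'ee': e→3
  n3 'eee': b→14 e→4
  n4 'eeee': e→5
  n5 'eeeee': b→6
  n6 'eeeeeb': ·  ←P0
  n7 'd': a→10 d→8
  n8 'dd': c→9
  n9 'ddc': ·  ←P1
  n10 'da': ·  ←P2
  n11 'a': c→12
  n12 'ac': ·  ←P3
  n13 'c': ·  ←P4
  n14 'eeeb': ·  ←P5

BFS fail/out derivation:
  fail(1) 'e': from fail(0)=0 chase 'e': 0 ⇒ 0;  out=∅∪out(0)=∅
  fail(7) 'd': from fail(0)=0 chase 'd': 0 ⇒ 0;  out=∅∪out(0)=∅
  fail(11) 'a': from fail(0)=0 chase 'a': 0 ⇒ 0;  out=∅∪out(0)=∅
  fail(13) 'c': from fail(0)=0 chase 'c': 0 ⇒ 0;  out={4}∪out(0)={4}
  fail(2) 'ee': from fail(1)=0 chase 'e': 0 ⇒ 1;  out=∅∪out(1)=∅
  fail(8) 'dd': from fail(7)=0 chase 'd': 0 ⇒ 7;  out=∅∪out(7)=∅
  fail(10) 'da': from fail(7)=0 chase 'a': 0 ⇒ 11;  out={2}∪out(11)={2}
  fail(12) 'ac': from fail(11)=0 chase 'c': 0 ⇒ 13;  out={3}∪out(13)={3,4}
  fail(3) 'eee': from fail(2)=1 chase 'e': 1 ⇒ 2;  out=∅∪out(2)=∅
  fail(9) 'ddc': from fail(8)=7 chase 'c': 7→0 ⇒ 13;  out={1}∪out(13)={1,4}
  fail(4) 'eeee': from fail(3)=2 chase 'e': 2 ⇒ 3;  out=∅∪out(3)=∅
  fail(14) 'eeeb': from fail(3)=2 chase 'b': 2→1→0 ⇒ 0;  out={5}∪out(0)={5}
  fail(5) 'eeeee': from fail(4)=3 chase 'e': 3 ⇒ 4;  out=∅∪out(4)=∅
  fail(6) 'eeeeeb': from fail(5)=4 chase 'b': 4→3 ⇒ 14;  out={0}∪out(14)={0,5}

Run:
[0] read 'a'  n0⇒n11
[1] read 'a'  n11⇒n11 (fail-walked)
[2] read 'c'  n11⇒n12  emit P3@[1:2],P4@[2:2]
[3] read 'a'  n12⇒n11 (fail-walked)
[4] read 'c'  n11⇒n12  emit P3@[3:4],P4@[4:4]
[5] read 'e'  n12⇒n1 (fail-walked)
[6] read 'e'  n1⇒n2
[7] read 'e'  n2⇒n3
[8] read 'b'  n3⇒n14  emit P5@[5:8]
[9] read 'a'  n14⇒n11 (fail-walked)
[10] read 'c'  n11⇒n12  emit P3@[9:10],P4@[10:10]
[11] read 'a'  n12⇒n11 (fail-walked)
[12] read 'c'  n11⇒n12  emit P3@[11:12],P4@[12:12]
[13] read 'a'  n12⇒n11 (fail-walked)
[14] read 'c'  n11⇒n12  emit P3@[13:14],P4@[14:14]
[15] read 'c'  n12⇒n13 (fail-walked)  emit P4@[15:15]
[16] read 'a'  n13⇒n11 (fail-walked)
[17] read 'c'  n11⇒n12  emit P3@[16:17],P4@[17:17]
[18] read 'b'  n12⇒n0 (fail-walked)
[19] read 'e'  n0⇒n1
[20] read 'd'  n1⇒n7 (fail-walked)
[21] read 'd'  n7⇒n8
[22] read 'c'  n8⇒n9  emit P1@[20:22],P4@[22:22]
[23] read 'a'  n9⇒n11 (fail-walked)
[24] read 'c'  n11⇒n12  emit P3@[23:24],P4@[24:24]
[25] read 'd'  n12⇒n7 (fail-walked)
[26] read 'b'  n7⇒n0 (fail-walked)
[27] read 'd'  n0⇒n7
[28] read 'd'  n7⇒n8
[29] read 'c'  n8⇒n9  emit P1@[27:29],P4@[29:29]
[30] read 'e'  n9⇒n1 (fail-walked)
[31] read 'e'  n1⇒n2

All matches (sorted): [[2,3],[2,4],[4,3],[4,4],[8,5],[10,3],[10,4],[12,3],[12,4],[14,3],[14,4],[15,4],[17,3],[17,4],[22,1],[22,4],[24,3],[24,4],[29,1],[29,4]]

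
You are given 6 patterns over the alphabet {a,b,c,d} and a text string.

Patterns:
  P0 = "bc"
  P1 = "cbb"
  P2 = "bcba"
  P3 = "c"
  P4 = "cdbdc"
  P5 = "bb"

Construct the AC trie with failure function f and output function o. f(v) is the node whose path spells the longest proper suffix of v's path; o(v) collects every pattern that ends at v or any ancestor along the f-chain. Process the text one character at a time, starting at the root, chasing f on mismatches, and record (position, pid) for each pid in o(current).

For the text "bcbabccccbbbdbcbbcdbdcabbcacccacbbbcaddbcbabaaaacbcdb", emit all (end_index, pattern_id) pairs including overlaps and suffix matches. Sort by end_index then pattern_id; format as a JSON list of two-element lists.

Construct AC machine:
Trie nodes:
  n0 'ε': b→1 c→3
  n1 'b': b→12 c→2
  n2 'bc': b→6  ←P0
  n3 'c': b→4 d→8  ←P3
  n4 'cb': b→5
  n5 'cbb': ·  ←P1
  n6 'bcb': a→7
  n7 'bcba': ·  ←P2
  n8 'cd': b→9
  n9 'cdb': d→10
  n10 'cdbd': c→11
  n11 'cdbdc': ·  ←P4
  n12 'bb': ·  ←P5

BFS fail/out derivation:
  fail(1) 'b': from fail(0)=0 chase 'b': 0 ⇒ 0;  out=∅∪out(0)=∅
  fail(3) 'c': from fail(0)=0 chase 'c': 0 ⇒ 0;  out={3}∪out(0)={3}
  fail(2) 'bc': from fail(1)=0 chase 'c': 0 ⇒ 3;  out={0}∪out(3)={0,3}
  fail(4) 'cb': from fail(3)=0 chase 'b': 0 ⇒ 1;  out=∅∪out(1)=∅
  fail(8) 'cd': from fail(3)=0 chase 'd': 0 ⇒ 0;  out=∅∪out(0)=∅
  fail(12) 'bb': from fail(1)=0 chase 'b': 0 ⇒ 1;  out={5}∪out(1)={5}
  fail(5) 'cbb': from fail(4)=1 chase 'b': 1 ⇒ 12;  out={1}∪out(12)={1,5}
  fail(6) 'bcb': from fail(2)=3 chase 'b': 3 ⇒ 4;  out=∅∪out(4)=∅
  fail(9) 'cdb': from fail(8)=0 chase 'b': 0 ⇒ 1;  out=∅∪out(1)=∅
  fail(7) 'bcba': from fail(6)=4 chase 'a': 4→1→0 ⇒ 0;  out={2}∪out(0)={2}
  fail(10) 'cdbd': from fail(9)=1 chase 'd': 1→0 ⇒ 0;  out=∅∪out(0)=∅
  fail(11) 'cdbdc': from fail(10)=0 chase 'c': 0 ⇒ 3;  out={4}∪out(3)={3,4}

Run:
i=0 'b': node 0→1
i=1 'c': node 1→2  ** P0@[0:1],P3@[1:1]
i=2 'b': node 2→6
i=3 'a': node 6→7  ** P2@[0:3]
i=4 'b': node 7→1 (fail-walked)
i=5 'c': node 1→2  ** P0@[4:5],P3@[5:5]
i=6 'c': node 2→3 (fail-walked)  ** P3@[6:6]
i=7 'c': node 3→3 (fail-walked)  ** P3@[7:7]
i=8 'c': node 3→3 (fail-walked)  ** P3@[8:8]
i=9 'b': node 3→4
i=10 'b': node 4→5  ** P1@[8:10],P5@[9:10]
i=11 'b': node 5→12 (fail-walked)  ** P5@[10:11]
i=12 'd': node 12→0 (fail-walked)
i=13 'b': node 0→1
i=14 'c': node 1→2  ** P0@[13:14],P3@[14:14]
i=15 'b': node 2→6
i=16 'b': node 6→5 (fail-walked)  ** P1@[14:16],P5@[15:16]
i=17 'c': node 5→2 (fail-walked)  ** P0@[16:17],P3@[17:17]
i=18 'd': node 2→8 (fail-walked)
i=19 'b': node 8→9
i=20 'd': node 9→10
i=21 'c': node 10→11  ** P3@[21:21],P4@[17:21]
i=22 'a': node 11→0 (fail-walked)
i=23 'b': node 0→1
i=24 'b': node 1→12  ** P5@[23:24]
i=25 'c': node 12→2 (fail-walked)  ** P0@[24:25],P3@[25:25]
i=26 'a': node 2→0 (fail-walked)
i=27 'c': node 0→3  ** P3@[27:27]
i=28 'c': node 3→3 (fail-walked)  ** P3@[28:28]
i=29 'c': node 3→3 (fail-walked)  ** P3@[29:29]
i=30 'a': node 3→0 (fail-walked)
i=31 'c': node 0→3  ** P3@[31:31]
i=32 'b': node 3→4
i=33 'b': node 4→5  ** P1@[31:33],P5@[32:33]
i=34 'b': node 5→12 (fail-walked)  ** P5@[33:34]
i=35 'c': node 12→2 (fail-walked)  ** P0@[34:35],P3@[35:35]
i=36 'a': node 2→0 (fail-walked)
i=37 'd': node 0→0
i=38 'd': node 0→0
i=39 'b': node 0→1
i=40 'c': node 1→2  ** P0@[39:40],P3@[40:40]
i=41 'b': node 2→6
i=42 'a': node 6→7  ** P2@[39:42]
i=43 'b': node 7→1 (fail-walked)
i=44 'a': node 1→0 (fail-walked)
i=45 'a': node 0→0
i=46 'a': node 0→0
i=47 'a': node 0→0
i=48 'c': node 0→3  ** P3@[48:48]
i=49 'b': node 3→4
i=50 'c': node 4→2 (fail-walked)  ** P0@[49:50],P3@[50:50]
i=51 'd': node 2→8 (fail-walked)
i=52 'b': node 8→9

Matches: [[1,0],[1,3],[3,2],[5,0],[5,3],[6,3],[7,3],[8,3],[10,1],[10,5],[11,5],[14,0],[14,3],[16,1],[16,5],[17,0],[17,3],[21,3],[21,4],[24,5],[25,0],[25,3],[27,3],[28,3],[29,3],[31,3],[33,1],[33,5],[34,5],[35,0],[35,3],[40,0],[40,3],[42,2],[48,3],[50,0],[50,3]]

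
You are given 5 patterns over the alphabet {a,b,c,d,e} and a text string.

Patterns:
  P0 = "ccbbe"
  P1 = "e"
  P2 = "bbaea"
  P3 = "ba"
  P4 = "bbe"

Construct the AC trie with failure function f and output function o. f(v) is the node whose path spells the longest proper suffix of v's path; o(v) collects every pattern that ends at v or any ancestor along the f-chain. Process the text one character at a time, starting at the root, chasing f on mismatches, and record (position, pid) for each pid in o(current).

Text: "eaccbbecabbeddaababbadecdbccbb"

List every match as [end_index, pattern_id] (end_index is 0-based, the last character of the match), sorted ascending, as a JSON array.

Build:
Trie nodes:
  0='ε' goto b→7 c→1 e→6
  1='c' goto c→2
  2='cc' goto b→3
  3='ccb' goto b→4
  4='ccbb' goto e→5
  5='ccbbe' goto ·  ←P0
  6='e' goto ·  ←P1
  7='b' goto a→12 b→8
  8='bb' goto a→9 e→13
  9='bba' goto e→10
  10='bbae' goto a→11
  11='bbaea' goto ·  ←P2
  12='ba' goto ·  ←P3
  13='bbe' goto ·  ←P4

BFS fail/out derivation:
  fail(1) 'c': from fail(0)=0 chase 'c': 0 ⇒ 0;  out=∅∪out(0)=∅
  fail(6) 'e': from fail(0)=0 chase 'e': 0 ⇒ 0;  out={1}∪out(0)={1}
  fail(7) 'b': from fail(0)=0 chase 'b': 0 ⇒ 0;  out=∅∪out(0)=∅
  fail(2) 'cc': from fail(1)=0 chase 'c': 0 ⇒ 1;  out=∅∪out(1)=∅
  fail(8) 'bb': from fail(7)=0 chase 'b': 0 ⇒ 7;  out=∅∪out(7)=∅
  fail(12) 'ba': from fail(7)=0 chase 'a': 0 ⇒ 0;  out={3}∪out(0)={3}
  fail(3) 'ccb': from fail(2)=1 chase 'b': 1→0 ⇒ 7;  out=∅∪out(7)=∅
  fail(9) 'bba': from fail(8)=7 chase 'a': 7 ⇒ 12;  out=∅∪out(12)={3}
  fail(13) 'bbe': from fail(8)=7 chase 'e': 7→0 ⇒ 6;  out={4}∪out(6)={1,4}
  fail(4) 'ccbb': from fail(3)=7 chase 'b': 7 ⇒ 8;  out=∅∪out(8)=∅
  fail(10) 'bbae': from fail(9)=12 chase 'e': 12→0 ⇒ 6;  out=∅∪out(6)={1}
  fail(5) 'ccbbe': from fail(4)=8 chase 'e': 8 ⇒ 13;  out={0}∪out(13)={0,1,4}
  fail(11) 'bbaea': from fail(10)=6 chase 'a': 6→0 ⇒ 0;  out={2}∪out(0)={2}

Text stream:
[0] read 'e'  n0⇒n6  → match P1@[0:0]
[1] read 'a'  n6⇒n0 (fail-walked)
[2] read 'c'  n0⇒n1
[3] read 'c'  n1⇒n2
[4] read 'b'  n2⇒n3
[5] read 'b'  n3⇒n4
[6] read 'e'  n4⇒n5  → match P0@[2:6],P1@[6:6],P4@[4:6]
[7] read 'c'  n5⇒n1 (fail-walked)
[8] read 'a'  n1⇒n0 (fail-walked)
[9] read 'b'  n0⇒n7
[10] read 'b'  n7⇒n8
[11] read 'e'  n8⇒n13  → match P1@[11:11],P4@[9:11]
[12] read 'd'  n13⇒n0 (fail-walked)
[13] read 'd'  n0⇒n0
[14] read 'a'  n0⇒n0
[15] read 'a'  n0⇒n0
[16] read 'b'  n0⇒n7
[17] read 'a'  n7⇒n12  → match P3@[16:17]
[18] read 'b'  n12⇒n7 (fail-walked)
[19] read 'b'  n7⇒n8
[20] read 'a'  n8⇒n9  → match P3@[19:20]
[21] read 'd'  n9⇒n0 (fail-walked)
[22] read 'e'  n0⇒n6  → match P1@[22:22]
[23] read 'c'  n6⇒n1 (fail-walked)
[24] read 'd'  n1⇒n0 (fail-walked)
[25] read 'b'  n0⇒n7
[26] read 'c'  n7⇒n1 (fail-walked)
[27] read 'c'  n1⇒n2
[28] read 'b'  n2⇒n3
[29] read 'b'  n3⇒n4

All matches (sorted): [[0,1],[6,0],[6,1],[6,4],[11,1],[11,4],[17,3],[20,3],[22,1]]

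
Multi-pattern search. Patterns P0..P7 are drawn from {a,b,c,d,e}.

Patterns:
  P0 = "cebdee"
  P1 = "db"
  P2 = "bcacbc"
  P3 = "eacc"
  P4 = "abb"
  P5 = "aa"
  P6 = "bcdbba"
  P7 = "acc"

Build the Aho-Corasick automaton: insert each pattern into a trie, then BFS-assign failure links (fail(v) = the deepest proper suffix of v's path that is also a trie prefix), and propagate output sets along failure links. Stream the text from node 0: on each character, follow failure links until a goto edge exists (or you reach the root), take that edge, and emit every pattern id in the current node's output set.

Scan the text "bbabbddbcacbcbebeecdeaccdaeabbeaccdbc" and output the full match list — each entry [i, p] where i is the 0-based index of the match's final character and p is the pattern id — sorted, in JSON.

Construct AC machine:
Trie nodes:
  n0 'ε': a→19 b→9 c→1 d→7 e→15
  n1 'c': e→2
  n2 'ce': b→3
  n3 'ceb': d→4
  n4 'cebd': e→5
  n5 'cebde': e→6
  n6 'cebdee': ·  ←P0
  n7 'd': b→8
  n8 'db': ·  ←P1
  n9 'b': c→10
  n10 'bc': a→11 d→23
  n11 'bca': c→12
  n12 'bcac': b→13
  n13 'bcacb': c→14
  n14 'bcacbc': ·  ←P2
  n15 'e': a→16
  n16 'ea': c→17
  n17 'eac': c→18
  n18 'eacc': ·  ←P3
  n19 'a': a→22 b→20 c→27
  n20 'ab': b→21
  n21 'abb': ·  ←P4
  n22 'aa': ·  ←P5
  n23 'bcd': b→24
  n24 'bcdb': b→25
  n25 'bcdbb': a→26
  n26 'bcdbba': ·  ←P6
  n27 'ac': c→28
  n28 'acc': ·  ←P7

BFS fail/out derivation:
  fail(1) 'c': from fail(0)=0 chase 'c': 0 ⇒ 0;  out=∅∪out(0)=∅
  fail(7) 'd': from fail(0)=0 chase 'd': 0 ⇒ 0;  out=∅∪out(0)=∅
  fail(9) 'b': from fail(0)=0 chase 'b': 0 ⇒ 0;  out=∅∪out(0)=∅
  fail(15) 'e': from fail(0)=0 chase 'e': 0 ⇒ 0;  out=∅∪out(0)=∅
  fail(19) 'a': from fail(0)=0 chase 'a': 0 ⇒ 0;  out=∅∪out(0)=∅
  fail(2) 'ce': from fail(1)=0 chase 'e': 0 ⇒ 15;  out=∅∪out(15)=∅
  fail(8) 'db': from fail(7)=0 chase 'b': 0 ⇒ 9;  out={1}∪out(9)={1}
  fail(10) 'bc': from fail(9)=0 chase 'c': 0 ⇒ 1;  out=∅∪out(1)=∅
  fail(16) 'ea': from fail(15)=0 chase 'a': 0 ⇒ 19;  out=∅∪out(19)=∅
  fail(20) 'ab': from fail(19)=0 chase 'b': 0 ⇒ 9;  out=∅∪out(9)=∅
  fail(22) 'aa': from fail(19)=0 chase 'a': 0 ⇒ 19;  out={5}∪out(19)={5}
  fail(27) 'ac': from fail(19)=0 chase 'c': 0 ⇒ 1;  out=∅∪out(1)=∅
  fail(3) 'ceb': from fail(2)=15 chase 'b': 15→0 ⇒ 9;  out=∅∪out(9)=∅
  fail(11) 'bca': from fail(10)=1 chase 'a': 1→0 ⇒ 19;  out=∅∪out(19)=∅
  fail(17) 'eac': from fail(16)=19 chase 'c': 19 ⇒ 27;  out=∅∪out(27)=∅
  fail(21) 'abb': from fail(20)=9 chase 'b': 9→0 ⇒ 9;  out={4}∪out(9)={4}
  fail(23) 'bcd': from fail(10)=1 chase 'd': 1→0 ⇒ 7;  out=∅∪out(7)=∅
  fail(28) 'acc': from fail(27)=1 chase 'c': 1→0 ⇒ 1;  out={7}∪out(1)={7}
  fail(4) 'cebd': from fail(3)=9 chase 'd': 9→0 ⇒ 7;  out=∅∪out(7)=∅
  fail(12) 'bcac': from fail(11)=19 chase 'c': 19 ⇒ 27;  out=∅∪out(27)=∅
  fail(18) 'eacc': from fail(17)=27 chase 'c': 27 ⇒ 28;  out={3}∪out(28)={3,7}
  fail(24) 'bcdb': from fail(23)=7 chase 'b': 7 ⇒ 8;  out=∅∪out(8)={1}
  fail(5) 'cebde': from fail(4)=7 chase 'e': 7→0 ⇒ 15;  out=∅∪out(15)=∅
  fail(13) 'bcacb': from fail(12)=27 chase 'b': 27→1→0 ⇒ 9;  out=∅∪out(9)=∅
  fail(25) 'bcdbb': from fail(24)=8 chase 'b': 8→9→0 ⇒ 9;  out=∅∪out(9)=∅
  fail(6) 'cebdee': from fail(5)=15 chase 'e': 15→0 ⇒ 15;  out={0}∪out(15)={0}
  fail(14) 'bcacbc': from fail(13)=9 chase 'c': 9 ⇒ 10;  out={2}∪out(10)={2}
  fail(26) 'bcdbba': from fail(25)=9 chase 'a': 9→0 ⇒ 19;  out={6}∪out(19)={6}

Run:
[0] read 'b'  n0⇒n9
[1] read 'b'  n9⇒n9 ·f
[2] read 'a'  n9⇒n19 ·f
[3] read 'b'  n19⇒n20
[4] read 'b'  n20⇒n21  → match P4@[2:4]
[5] read 'd'  n21⇒n7 ·f
[6] read 'd'  n7⇒n7 ·f
[7] read 'b'  n7⇒n8  → match P1@[6:7]
[8] read 'c'  n8⇒n10 ·f
[9] read 'a'  n10⇒n11
[10] read 'c'  n11⇒n12
[11] read 'b'  n12⇒n13
[12] read 'c'  n13⇒n14  → match P2@[7:12]
[13] read 'b'  n14⇒n9 ·f
[14] read 'e'  n9⇒n15 ·f
[15] read 'b'  n15⇒n9 ·f
[16] read 'e'  n9⇒n15 ·f
[17] read 'e'  n15⇒n15 ·f
[18] read 'c'  n15⇒n1 ·f
[19] read 'd'  n1⇒n7 ·f
[20] read 'e'  n7⇒n15 ·f
[21] read 'a'  n15⇒n16
[22] read 'c'  n16⇒n17
[23] read 'c'  n17⇒n18  → match P3@[20:23],P7@[21:23]
[24] read 'd'  n18⇒n7 ·f
[25] read 'a'  n7⇒n19 ·f
[26] read 'e'  n19⇒n15 ·f
[27] read 'a'  n15⇒n16
[28] read 'b'  n16⇒n20 ·f
[29] read 'b'  n20⇒n21  → match P4@[27:29]
[30] read 'e'  n21⇒n15 ·f
[31] read 'a'  n15⇒n16
[32] read 'c'  n16⇒n17
[33] read 'c'  n17⇒n18  → match P3@[30:33],P7@[31:33]
[34] read 'd'  n18⇒n7 ·f
[35] read 'b'  n7⇒n8  → match P1@[34:35]
[36] read 'c'  n8⇒n10 ·f

All matches (sorted): [[4,4],[7,1],[12,2],[23,3],[23,7],[29,4],[33,3],[33,7],[35,1]]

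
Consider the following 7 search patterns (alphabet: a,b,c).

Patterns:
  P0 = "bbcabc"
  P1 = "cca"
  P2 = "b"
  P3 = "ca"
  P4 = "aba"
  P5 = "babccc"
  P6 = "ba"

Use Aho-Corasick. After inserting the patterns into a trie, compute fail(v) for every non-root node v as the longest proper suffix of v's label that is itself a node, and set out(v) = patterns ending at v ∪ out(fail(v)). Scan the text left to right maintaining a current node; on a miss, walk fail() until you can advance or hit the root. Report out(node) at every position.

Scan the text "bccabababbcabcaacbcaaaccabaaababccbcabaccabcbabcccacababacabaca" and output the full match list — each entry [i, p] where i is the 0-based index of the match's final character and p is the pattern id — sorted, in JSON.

Build automaton:
Trie (insert patterns):
  n0 'ε': a→11 b→1 c→7
  n1 'b': a→14 b→2  ←P2
  n2 'bb': c→3
  n3 'bbc': a→4
  n4 'bbca': b→5
  n5 'bbcab': c→6
  n6 'bbcabc': ·  ←P0
  n7 'c': a→10 c→8
  n8 'cc': a→9
  n9 'cca': ·  ←P1
  n10 'ca': ·  ←P3
  n11 'a': b→12
  n12 'ab': a→13
  n13 'aba': ·  ←P4
  n14 'ba': b→15  ←P6
  n15 'bab': c→16
  n16 'babc': c→17
  n17 'babcc': c→18
  n18 'babccc': ·  ←P5

BFS fail/out derivation:
  n1('b'): parent n0 fail=0; on 'b' 0 → fail=0;  out {2}∪∅={2}
  n7('c'): parent n0 fail=0; on 'c' 0 → fail=0;  out ∅∪∅=∅
  n11('a'): parent n0 fail=0; on 'a' 0 → fail=0;  out ∅∪∅=∅
  n2('bb'): parent n1 fail=0; on 'b' 0 → fail=1;  out ∅∪{2}={2}
  n8('cc'): parent n7 fail=0; on 'c' 0 → fail=7;  out ∅∪∅=∅
  n10('ca'): parent n7 fail=0; on 'a' 0 → fail=11;  out {3}∪∅={3}
  n12('ab'): parent n11 fail=0; on 'b' 0 → fail=1;  out ∅∪{2}={2}
  n14('ba'): parent n1 fail=0; on 'a' 0 → fail=11;  out {6}∪∅={6}
  n3('bbc'): parent n2 fail=1; on 'c' 1→0 → fail=7;  out ∅∪∅=∅
  n9('cca'): parent n8 fail=7; on 'a' 7 → fail=10;  out {1}∪{3}={1,3}
  n13('aba'): parent n12 fail=1; on 'a' 1 → fail=14;  out {4}∪{6}={4,6}
  n15('bab'): parent n14 fail=11; on 'b' 11 → fail=12;  out ∅∪{2}={2}
  n4('bbca'): parent n3 fail=7; on 'a' 7 → fail=10;  out ∅∪{3}={3}
  n16('babc'): parent n15 fail=12; on 'c' 12→1→0 → fail=7;  out ∅∪∅=∅
  n5('bbcab'): parent n4 fail=10; on 'b' 10→11 → fail=12;  out ∅∪{2}={2}
  n17('babcc'): parent n16 fail=7; on 'c' 7 → fail=8;  out ∅∪∅=∅
  n6('bbcabc'): parent n5 fail=12; on 'c' 12→1→0 → fail=7;  out {0}∪∅={0}
  n18('babccc'): parent n17 fail=8; on 'c' 8→7 → fail=8;  out {5}∪∅={5}

Scan:
pos 0 'b': at 1  → match P2@[0:0]
pos 1 'c': at 7 (via fail)
pos 2 'c': at 8
pos 3 'a': at 9  → match P1@[1:3],P3@[2:3]
pos 4 'b': at 12 (via fail)  → match P2@[4:4]
pos 5 'a': at 13  → match P4@[3:5],P6@[4:5]
pos 6 'b': at 15 (via fail)  → match P2@[6:6]
pos 7 'a': at 13 (via fail)  → match P4@[5:7],P6@[6:7]
pos 8 'b': at 15 (via fail)  → match P2@[8:8]
pos 9 'b': at 2 (via fail)  → match P2@[9:9]
pos 10 'c': at 3
pos 11 'a': at 4  → match P3@[10:11]
pos 12 'b': at 5  → match P2@[12:12]
pos 13 'c': at 6  → match P0@[8:13]
pos 14 'a': at 10 (via fail)  → match P3@[13:14]
pos 15 'a': at 11 (via fail)
pos 16 'c': at 7 (via fail)
pos 17 'b': at 1 (via fail)  → match P2@[17:17]
pos 18 'c': at 7 (via fail)
pos 19 'a': at 10  → match P3@[18:19]
pos 20 'a': at 11 (via fail)
pos 21 'a': at 11 (via fail)
pos 22 'c': at 7 (via fail)
pos 23 'c': at 8
pos 24 'a': at 9  → match P1@[22:24],P3@[23:24]
pos 25 'b': at 12 (via fail)  → match P2@[25:25]
pos 26 'a': at 13  → match P4@[24:26],P6@[25:26]
pos 27 'a': at 11 (via fail)
pos 28 'a': at 11 (via fail)
pos 29 'b': at 12  → match P2@[29:29]
pos 30 'a': at 13  → match P4@[28:30],P6@[29:30]
pos 31 'b': at 15 (via fail)  → match P2@[31:31]
pos 32 'c': at 16
pos 33 'c': at 17
pos 34 'b': at 1 (via fail)  → match P2@[34:34]
pos 35 'c': at 7 (via fail)
pos 36 'a': at 10  → match P3@[35:36]
pos 37 'b': at 12 (via fail)  → match P2@[37:37]
pos 38 'a': at 13  → match P4@[36:38],P6@[37:38]
pos 39 'c': at 7 (via fail)
pos 40 'c': at 8
pos 41 'a': at 9  → match P1@[39:41],P3@[40:41]
pos 42 'b': at 12 (via fail)  → match P2@[42:42]
pos 43 'c': at 7 (via fail)
pos 44 'b': at 1 (via fail)  → match P2@[44:44]
pos 45 'a': at 14  → match P6@[44:45]
pos 46 'b': at 15  → match P2@[46:46]
pos 47 'c': at 16
pos 48 'c': at 17
pos 49 'c': at 18  → match P5@[44:49]
pos 50 'a': at 9 (via fail)  → match P1@[48:50],P3@[49:50]
pos 51 'c': at 7 (via fail)
pos 52 'a': at 10  → match P3@[51:52]
pos 53 'b': at 12 (via fail)  → match P2@[53:53]
pos 54 'a': at 13  → match P4@[52:54],P6@[53:54]
pos 55 'b': at 15 (via fail)  → match P2@[55:55]
pos 56 'a': at 13 (via fail)  → match P4@[54:56],P6@[55:56]
pos 57 'c': at 7 (via fail)
pos 58 'a': at 10  → match P3@[57:58]
pos 59 'b': at 12 (via fail)  → match P2@[59:59]
pos 60 'a': at 13  → match P4@[58:60],P6@[59:60]
pos 61 'c': at 7 (via fail)
pos 62 'a': at 10  → match P3@[61:62]

Result: [[0,2],[3,1],[3,3],[4,2],[5,4],[5,6],[6,2],[7,4],[7,6],[8,2],[9,2],[11,3],[12,2],[13,0],[14,3],[17,2],[19,3],[24,1],[24,3],[25,2],[26,4],[26,6],[29,2],[30,4],[30,6],[31,2],[34,2],[36,3],[37,2],[38,4],[38,6],[41,1],[41,3],[42,2],[44,2],[45,6],[46,2],[49,5],[50,1],[50,3],[52,3],[53,2],[54,4],[54,6],[55,2],[56,4],[56,6],[58,3],[59,2],[60,4],[60,6],[62,3]]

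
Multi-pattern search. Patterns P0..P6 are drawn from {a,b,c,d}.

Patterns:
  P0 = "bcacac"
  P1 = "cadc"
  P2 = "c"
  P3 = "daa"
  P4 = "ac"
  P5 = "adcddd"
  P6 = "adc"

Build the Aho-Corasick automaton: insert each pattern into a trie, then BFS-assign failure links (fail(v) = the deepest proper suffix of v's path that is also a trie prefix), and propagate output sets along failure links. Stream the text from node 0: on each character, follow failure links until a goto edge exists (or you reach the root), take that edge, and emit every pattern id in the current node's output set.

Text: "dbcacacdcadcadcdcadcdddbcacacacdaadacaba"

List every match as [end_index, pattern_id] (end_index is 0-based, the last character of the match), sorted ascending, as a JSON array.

Build:
Trie nodes:
  0='ε' goto a→14 b→1 c→7 d→11
  1='b' goto c→2
  2='bc' goto a→3
  3='bca' goto c→4
  4='bcac' goto a→5
  5='bcaca' goto c→6
  6='bcacac' goto ·  ←P0
  7='c' goto a→8  ←P2
  8='ca' goto d→9
  9='cad' goto c→10
  10='cadc' goto ·  ←P1
  11='d' goto a→12
  12='da' goto a→13
  13='daa' goto ·  ←P3
  14='a' goto c→15 d→16
  15='ac' goto ·  ←P4
  16='ad' goto c→17
  17='adc' goto d→18  ←P6
  18='adcd' goto d→19
  19='adcdd' goto d→20
  20='adcddd' goto ·  ←P5

Failure links (BFS by depth):
  n1('b'): parent n0 fail=0; on 'b' 0 → fail=0;  out ∅∪∅=∅
  n7('c'): parent n0 fail=0; on 'c' 0 → fail=0;  out {2}∪∅={2}
  n11('d'): parent n0 fail=0; on 'd' 0 → fail=0;  out ∅∪∅=∅
  n14('a'): parent n0 fail=0; on 'a' 0 → fail=0;  out ∅∪∅=∅
  n2('bc'): parent n1 fail=0; on 'c' 0 → fail=7;  out ∅∪{2}={2}
  n8('ca'): parent n7 fail=0; on 'a' 0 → fail=14;  out ∅∪∅=∅
  n12('da'): parent n11 fail=0; on 'a' 0 → fail=14;  out ∅∪∅=∅
  n15('ac'): parent n14 fail=0; on 'c' 0 → fail=7;  out {4}∪{2}={2,4}
  n16('ad'): parent n14 fail=0; on 'd' 0 → fail=11;  out ∅∪∅=∅
  n3('bca'): parent n2 fail=7; on 'a' 7 → fail=8;  out ∅∪∅=∅
  n9('cad'): parent n8 fail=14; on 'd' 14 → fail=16;  out ∅∪∅=∅
  n13('daa'): parent n12 fail=14; on 'a' 14→0 → fail=14;  out {3}∪∅={3}
  n17('adc'): parent n16 fail=11; on 'c' 11→0 → fail=7;  out {6}∪{2}={2,6}
  n4('bcac'): parent n3 fail=8; on 'c' 8→14 → fail=15;  out ∅∪{2,4}={2,4}
  n10('cadc'): parent n9 fail=16; on 'c' 16 → fail=17;  out {1}∪{2,6}={1,2,6}
  n18('adcd'): parent n17 fail=7; on 'd' 7→0 → fail=11;  out ∅∪∅=∅
  n5('bcaca'): parent n4 fail=15; on 'a' 15→7 → fail=8;  out ∅∪∅=∅
  n19('adcdd'): parent n18 fail=11; on 'd' 11→0 → fail=11;  out ∅∪∅=∅
  n6('bcacac'): parent n5 fail=8; on 'c' 8→14 → fail=15;  out {0}∪{2,4}={0,2,4}
  n20('adcddd'): parent n19 fail=11; on 'd' 11→0 → fail=11;  out {5}∪∅={5}

Run:
pos 0 'd': at 11
pos 1 'b': at 1 ·f
pos 2 'c': at 2  ** P2@[2:2]
pos 3 'a': at 3
pos 4 'c': at 4  ** P2@[4:4],P4@[3:4]
pos 5 'a': at 5
pos 6 'c': at 6  ** P0@[1:6],P2@[6:6],P4@[5:6]
pos 7 'd': at 11 ·f
pos 8 'c': at 7 ·f  ** P2@[8:8]
pos 9 'a': at 8
pos 10 'd': at 9
pos 11 'c': at 10  ** P1@[8:11],P2@[11:11],P6@[9:11]
pos 12 'a': at 8 ·f
pos 13 'd': at 9
pos 14 'c': at 10  ** P1@[11:14],P2@[14:14],P6@[12:14]
pos 15 'd': at 18 ·f
pos 16 'c': at 7 ·f  ** P2@[16:16]
pos 17 'a': at 8
pos 18 'd': at 9
pos 19 'c': at 10  ** P1@[16:19],P2@[19:19],P6@[17:19]
pos 20 'd': at 18 ·f
pos 21 'd': at 19
pos 22 'd': at 20  ** P5@[17:22]
pos 23 'b': at 1 ·f
pos 24 'c': at 2  ** P2@[24:24]
pos 25 'a': at 3
pos 26 'c': at 4  ** P2@[26:26],P4@[25:26]
pos 27 'a': at 5
pos 28 'c': at 6  ** P0@[23:28],P2@[28:28],P4@[27:28]
pos 29 'a': at 8 ·f
pos 30 'c': at 15 ·f  ** P2@[30:30],P4@[29:30]
pos 31 'd': at 11 ·f
pos 32 'a': at 12
pos 33 'a': at 13  ** P3@[31:33]
pos 34 'd': at 16 ·f
pos 35 'a': at 12 ·f
pos 36 'c': at 15 ·f  ** P2@[36:36],P4@[35:36]
pos 37 'a': at 8 ·f
pos 38 'b': at 1 ·f
pos 39 'a': at 14 ·f

All matches (sorted): [[2,2],[4,2],[4,4],[6,0],[6,2],[6,4],[8,2],[11,1],[11,2],[11,6],[14,1],[14,2],[14,6],[16,2],[19,1],[19,2],[19,6],[22,5],[24,2],[26,2],[26,4],[28,0],[28,2],[28,4],[30,2],[30,4],[33,3],[36,2],[36,4]]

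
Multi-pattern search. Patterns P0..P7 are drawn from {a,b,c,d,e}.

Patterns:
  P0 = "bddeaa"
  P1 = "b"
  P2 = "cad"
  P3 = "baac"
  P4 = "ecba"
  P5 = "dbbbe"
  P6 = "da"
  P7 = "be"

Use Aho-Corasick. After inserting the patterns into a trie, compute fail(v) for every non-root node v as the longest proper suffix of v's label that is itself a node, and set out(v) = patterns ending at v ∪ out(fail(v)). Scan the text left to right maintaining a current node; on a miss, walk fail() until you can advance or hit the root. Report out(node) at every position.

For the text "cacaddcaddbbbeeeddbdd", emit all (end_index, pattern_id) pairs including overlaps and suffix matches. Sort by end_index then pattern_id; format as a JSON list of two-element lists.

Build:
Trie nodes:
  n0 'ε': b→1 c→7 d→17 e→13
  n1 'b': a→10 d→2 e→23  [P1 ends]
  n2 'bd': d→3
  n3 'bdd': e→4
  n4 'bdde': a→5
  n5 'bddea': a→6
  n6 'bddeaa': ·  [P0 ends]
  n7 'c': a→8
  n8 'ca': d→9
  n9 'cad': ·  [P2 ends]
  n10 'ba': a→11
  n11 'baa': c→12
  n12 'baac': ·  [P3 ends]
  n13 'e': c→14
  n14 'ec': b→15
  n15 'ecb': a→16
  n16 'ecba': ·  [P4 ends]
  n17 'd': a→22 b→18
  n18 'db': b→19
  n19 'dbb': b→20
  n20 'dbbb': e→21
  n21 'dbbbe': ·  [P5 ends]
  n22 'da': ·  [P6 ends]
  n23 'be': ·  [P7 ends]

BFS fail/out derivation:
  n1('b'): parent n0 fail=0; on 'b' 0 → fail=0;  out {1}∪∅={1}
  n7('c'): parent n0 fail=0; on 'c' 0 → fail=0;  out ∅∪∅=∅
  n13('e'): parent n0 fail=0; on 'e' 0 → fail=0;  out ∅∪∅=∅
  n17('d'): parent n0 fail=0; on 'd' 0 → fail=0;  out ∅∪∅=∅
  n2('bd'): parent n1 fail=0; on 'd' 0 → fail=17;  out ∅∪∅=∅
  n8('ca'): parent n7 fail=0; on 'a' 0 → fail=0;  out ∅∪∅=∅
  n10('ba'): parent n1 fail=0; on 'a' 0 → fail=0;  out ∅∪∅=∅
  n14('ec'): parent n13 fail=0; on 'c' 0 → fail=7;  out ∅∪∅=∅
  n18('db'): parent n17 fail=0; on 'b' 0 → fail=1;  out ∅∪{1}={1}
  n22('da'): parent n17 fail=0; on 'a' 0 → fail=0;  out {6}∪∅={6}
  n23('be'): parent n1 fail=0; on 'e' 0 → fail=13;  out {7}∪∅={7}
  n3('bdd'): parent n2 fail=17; on 'd' 17→0 → fail=17;  out ∅∪∅=∅
  n9('cad'): parent n8 fail=0; on 'd' 0 → fail=17;  out {2}∪∅={2}
  n11('baa'): parent n10 fail=0; on 'a' 0 → fail=0;  out ∅∪∅=∅
  n15('ecb'): parent n14 fail=7; on 'b' 7→0 → fail=1;  out ∅∪{1}={1}
  n19('dbb'): parent n18 fail=1; on 'b' 1→0 → fail=1;  out ∅∪{1}={1}
  n4('bdde'): parent n3 fail=17; on 'e' 17→0 → fail=13;  out ∅∪∅=∅
  n12('baac'): parent n11 fail=0; on 'c' 0 → fail=7;  out {3}∪∅={3}
  n16('ecba'): parent n15 fail=1; on 'a' 1 → fail=10;  out {4}∪∅={4}
  n20('dbbb'): parent n19 fail=1; on 'b' 1→0 → fail=1;  out ∅∪{1}={1}
  n5('bddea'): parent n4 fail=13; on 'a' 13→0 → fail=0;  out ∅∪∅=∅
  n21('dbbbe'): parent n20 fail=1; on 'e' 1 → fail=23;  out {5}∪{7}={5,7}
  n6('bddeaa'): parent n5 fail=0; on 'a' 0 → fail=0;  out {0}∪∅={0}

Run:
[0] read 'c'  n0⇒n7
[1] read 'a'  n7⇒n8
[2] read 'c'  n8⇒n7 ·f
[3] read 'a'  n7⇒n8
[4] read 'd'  n8⇒n9  → match P2@[2:4]
[5] read 'd'  n9⇒n17 ·f
[6] read 'c'  n17⇒n7 ·f
[7] read 'a'  n7⇒n8
[8] read 'd'  n8⇒n9  → match P2@[6:8]
[9] read 'd'  n9⇒n17 ·f
[10] read 'b'  n17⇒n18  → match P1@[10:10]
[11] read 'b'  n18⇒n19  → match P1@[11:11]
[12] read 'b'  n19⇒n20  → match P1@[12:12]
[13] read 'e'  n20⇒n21  → match P5@[9:13],P7@[12:13]
[14] read 'e'  n21⇒n13 ·f
[15] read 'e'  n13⇒n13 ·f
[16] read 'd'  n13⇒n17 ·f
[17] read 'd'  n17⇒n17 ·f
[18] read 'b'  n17⇒n18  → match P1@[18:18]
[19] read 'd'  n18⇒n2 ·f
[20] read 'd'  n2⇒n3

All matches (sorted): [[4,2],[8,2],[10,1],[11,1],[12,1],[13,5],[13,7],[18,1]]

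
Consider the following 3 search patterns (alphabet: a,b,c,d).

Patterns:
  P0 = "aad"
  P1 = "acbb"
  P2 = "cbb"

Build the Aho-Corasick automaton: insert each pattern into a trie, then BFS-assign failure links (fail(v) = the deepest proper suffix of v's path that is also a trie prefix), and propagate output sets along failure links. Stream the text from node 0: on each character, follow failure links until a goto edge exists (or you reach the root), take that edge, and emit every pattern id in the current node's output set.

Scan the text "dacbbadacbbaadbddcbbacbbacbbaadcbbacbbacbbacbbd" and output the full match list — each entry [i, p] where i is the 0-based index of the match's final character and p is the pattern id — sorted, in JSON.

Build automaton:
Trie (insert patterns):
  n0 'ε': a→1 c→7
  n1 'a': a→2 c→4
  n2 'aa': d→3
  n3 'aad': ·  [P0 ends]
  n4 'ac': b→5
  n5 'acb': b→6
  n6 'acbb': ·  [P1 ends]
  n7 'c': b→8
  n8 'cb': b→9
  n9 'cbb': ·  [P2 ends]

Failure links (BFS by depth):
  fail(1) 'a': from fail(0)=0 chase 'a': 0 ⇒ 0;  out=∅∪out(0)=∅
  fail(7) 'c': from fail(0)=0 chase 'c': 0 ⇒ 0;  out=∅∪out(0)=∅
  fail(2) 'aa': from fail(1)=0 chase 'a': 0 ⇒ 1;  out=∅∪out(1)=∅
  fail(4) 'ac': from fail(1)=0 chase 'c': 0 ⇒ 7;  out=∅∪out(7)=∅
  fail(8) 'cb': from fail(7)=0 chase 'b': 0 ⇒ 0;  out=∅∪out(0)=∅
  fail(3) 'aad': from fail(2)=1 chase 'd': 1→0 ⇒ 0;  out={0}∪out(0)={0}
  fail(5) 'acb': from fail(4)=7 chase 'b': 7 ⇒ 8;  out=∅∪out(8)=∅
  fail(9) 'cbb': from fail(8)=0 chase 'b': 0 ⇒ 0;  out={2}∪out(0)={2}
  fail(6) 'acbb': from fail(5)=8 chase 'b': 8 ⇒ 9;  out={1}∪out(9)={1,2}

Scan:
i=0 'd': node 0→0
i=1 'a': node 0→1
i=2 'c': node 1→4
i=3 'b': node 4→5
i=4 'b': node 5→6  → match P1@[1:4],P2@[2:4]
i=5 'a': node 6→1 (fail-walked)
i=6 'd': node 1→0 (fail-walked)
i=7 'a': node 0→1
i=8 'c': node 1→4
i=9 'b': node 4→5
i=10 'b': node 5→6  → match P1@[7:10],P2@[8:10]
i=11 'a': node 6→1 (fail-walked)
i=12 'a': node 1→2
i=13 'd': node 2→3  → match P0@[11:13]
i=14 'b': node 3→0 (fail-walked)
i=15 'd': node 0→0
i=16 'd': node 0→0
i=17 'c': node 0→7
i=18 'b': node 7→8
i=19 'b': node 8→9  → match P2@[17:19]
i=20 'a': node 9→1 (fail-walked)
i=21 'c': node 1→4
i=22 'b': node 4→5
i=23 'b': node 5→6  → match P1@[20:23],P2@[21:23]
i=24 'a': node 6→1 (fail-walked)
i=25 'c': node 1→4
i=26 'b': node 4→5
i=27 'b': node 5→6  → match P1@[24:27],P2@[25:27]
i=28 'a': node 6→1 (fail-walked)
i=29 'a': node 1→2
i=30 'd': node 2→3  → match P0@[28:30]
i=31 'c': node 3→7 (fail-walked)
i=32 'b': node 7→8
i=33 'b': node 8→9  → match P2@[31:33]
i=34 'a': node 9→1 (fail-walked)
i=35 'c': node 1→4
i=36 'b': node 4→5
i=37 'b': node 5→6  → match P1@[34:37],P2@[35:37]
i=38 'a': node 6→1 (fail-walked)
i=39 'c': node 1→4
i=40 'b': node 4→5
i=41 'b': node 5→6  → match P1@[38:41],P2@[39:41]
i=42 'a': node 6→1 (fail-walked)
i=43 'c': node 1→4
i=44 'b': node 4→5
i=45 'b': node 5→6  → match P1@[42:45],P2@[43:45]
i=46 'd': node 6→0 (fail-walked)

Matches: [[4,1],[4,2],[10,1],[10,2],[13,0],[19,2],[23,1],[23,2],[27,1],[27,2],[30,0],[33,2],[37,1],[37,2],[41,1],[41,2],[45,1],[45,2]]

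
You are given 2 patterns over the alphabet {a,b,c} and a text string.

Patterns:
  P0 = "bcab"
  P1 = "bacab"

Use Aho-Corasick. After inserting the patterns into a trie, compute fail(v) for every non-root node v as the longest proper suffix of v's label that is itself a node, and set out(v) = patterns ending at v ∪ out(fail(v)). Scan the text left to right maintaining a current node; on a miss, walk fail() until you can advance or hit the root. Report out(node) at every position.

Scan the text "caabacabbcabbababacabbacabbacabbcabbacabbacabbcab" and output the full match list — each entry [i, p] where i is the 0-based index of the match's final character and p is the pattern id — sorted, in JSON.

Construct AC machine:
Trie (insert patterns):
  0='ε' goto b→1
  1='b' goto a→5 c→2
  2='bc' goto a→3
  3='bca' goto b→4
  4='bcab' goto ·  ←P0
  5='ba' goto c→6
  6='bac' goto a→7
  7='baca' goto b→8
  8='bacab' goto ·  ←P1

BFS fail/out derivation:
  fail(1) 'b': from fail(0)=0 chase 'b': 0 ⇒ 0;  out=∅∪out(0)=∅
  fail(2) 'bc': from fail(1)=0 chase 'c': 0 ⇒ 0;  out=∅∪out(0)=∅
  fail(5) 'ba': from fail(1)=0 chase 'a': 0 ⇒ 0;  out=∅∪out(0)=∅
  fail(3) 'bca': from fail(2)=0 chase 'a': 0 ⇒ 0;  out=∅∪out(0)=∅
  fail(6) 'bac': from fail(5)=0 chase 'c': 0 ⇒ 0;  out=∅∪out(0)=∅
  fail(4) 'bcab': from fail(3)=0 chase 'b': 0 ⇒ 1;  out={0}∪out(1)={0}
  fail(7) 'baca': from fail(6)=0 chase 'a': 0 ⇒ 0;  out=∅∪out(0)=∅
  fail(8) 'bacab': from fail(7)=0 chase 'b': 0 ⇒ 1;  out={1}∪out(1)={1}

Run:
[0] read 'c'  n0⇒n0
[1] read 'a'  n0⇒n0
[2] read 'a'  n0⇒n0
[3] read 'b'  n0⇒n1
[4] read 'a'  n1⇒n5
[5] read 'c'  n5⇒n6
[6] read 'a'  n6⇒n7
[7] read 'b'  n7⇒n8  emit P1@[3:7]
[8] read 'b'  n8⇒n1 (via fail)
[9] read 'c'  n1⇒n2
[10] read 'a'  n2⇒n3
[11] read 'b'  n3⇒n4  emit P0@[8:11]
[12] read 'b'  n4⇒n1 (via fail)
[13] read 'a'  n1⇒n5
[14] read 'b'  n5⇒n1 (via fail)
[15] read 'a'  n1⇒n5
[16] read 'b'  n5⇒n1 (via fail)
[17] read 'a'  n1⇒n5
[18] read 'c'  n5⇒n6
[19] read 'a'  n6⇒n7
[20] read 'b'  n7⇒n8  emit P1@[16:20]
[21] read 'b'  n8⇒n1 (via fail)
[22] read 'a'  n1⇒n5
[23] read 'c'  n5⇒n6
[24] read 'a'  n6⇒n7
[25] read 'b'  n7⇒n8  emit P1@[21:25]
[26] read 'b'  n8⇒n1 (via fail)
[27] read 'a'  n1⇒n5
[28] read 'c'  n5⇒n6
[29] read 'a'  n6⇒n7
[30] read 'b'  n7⇒n8  emit P1@[26:30]
[31] read 'b'  n8⇒n1 (via fail)
[32] read 'c'  n1⇒n2
[33] read 'a'  n2⇒n3
[34] read 'b'  n3⇒n4  emit P0@[31:34]
[35] read 'b'  n4⇒n1 (via fail)
[36] read 'a'  n1⇒n5
[37] read 'c'  n5⇒n6
[38] read 'a'  n6⇒n7
[39] read 'b'  n7⇒n8  emit P1@[35:39]
[40] read 'b'  n8⇒n1 (via fail)
[41] read 'a'  n1⇒n5
[42] read 'c'  n5⇒n6
[43] read 'a'  n6⇒n7
[44] read 'b'  n7⇒n8  emit P1@[40:44]
[45] read 'b'  n8⇒n1 (via fail)
[46] read 'c'  n1⇒n2
[47] read 'a'  n2⇒n3
[48] read 'b'  n3⇒n4  emit P0@[45:48]

Matches: [[7,1],[11,0],[20,1],[25,1],[30,1],[34,0],[39,1],[44,1],[48,0]]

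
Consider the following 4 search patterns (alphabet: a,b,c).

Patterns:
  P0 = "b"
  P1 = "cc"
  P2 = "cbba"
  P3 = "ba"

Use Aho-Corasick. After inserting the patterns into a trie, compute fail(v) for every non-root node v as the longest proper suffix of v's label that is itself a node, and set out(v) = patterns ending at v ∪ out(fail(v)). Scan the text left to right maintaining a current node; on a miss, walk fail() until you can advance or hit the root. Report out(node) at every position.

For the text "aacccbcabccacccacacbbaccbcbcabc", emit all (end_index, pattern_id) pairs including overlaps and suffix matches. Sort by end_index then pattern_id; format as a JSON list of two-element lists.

Build automaton:
Trie (insert patterns):
  n0 'ε': b→1 c→2
  n1 'b': a→7  ←P0
  n2 'c': b→4 c→3
  n3 'cc': ·  ←P1
  n4 'cb': b→5
  n5 'cbb': a→6
  n6 'cbba': ·  ←P2
  n7 'ba': ·  ←P3

BFS fail/out derivation:
  fail(1) 'b': from fail(0)=0 chase 'b': 0 ⇒ 0;  out={0}∪out(0)={0}
  fail(2) 'c': from fail(0)=0 chase 'c': 0 ⇒ 0;  out=∅∪out(0)=∅
  fail(3) 'cc': from fail(2)=0 chase 'c': 0 ⇒ 2;  out={1}∪out(2)={1}
  fail(4) 'cb': from fail(2)=0 chase 'b': 0 ⇒ 1;  out=∅∪out(1)={0}
  fail(7) 'ba': from fail(1)=0 chase 'a': 0 ⇒ 0;  out={3}∪out(0)={3}
  fail(5) 'cbb': from fail(4)=1 chase 'b': 1→0 ⇒ 1;  out=∅∪out(1)={0}
  fail(6) 'cbba': from fail(5)=1 chase 'a': 1 ⇒ 7;  out={2}∪out(7)={2,3}

Scan:
pos 0 'a': at 0
pos 1 'a': at 0
pos 2 'c': at 2
pos 3 'c': at 3  → match P1@[2:3]
pos 4 'c': at 3 ·f  → match P1@[3:4]
pos 5 'b': at 4 ·f  → match P0@[5:5]
pos 6 'c': at 2 ·f
pos 7 'a': at 0 ·f
pos 8 'b': at 1  → match P0@[8:8]
pos 9 'c': at 2 ·f
pos 10 'c': at 3  → match P1@[9:10]
pos 11 'a': at 0 ·f
pos 12 'c': at 2
pos 13 'c': at 3  → match P1@[12:13]
pos 14 'c': at 3 ·f  → match P1@[13:14]
pos 15 'a': at 0 ·f
pos 16 'c': at 2
pos 17 'a': at 0 ·f
pos 18 'c': at 2
pos 19 'b': at 4  → match P0@[19:19]
pos 20 'b': at 5  → match P0@[20:20]
pos 21 'a': at 6  → match P2@[18:21],P3@[20:21]
pos 22 'c': at 2 ·f
pos 23 'c': at 3  → match P1@[22:23]
pos 24 'b': at 4 ·f  → match P0@[24:24]
pos 25 'c': at 2 ·f
pos 26 'b': at 4  → match P0@[26:26]
pos 27 'c': at 2 ·f
pos 28 'a': at 0 ·f
pos 29 'b': at 1  → match P0@[29:29]
pos 30 'c': at 2 ·f

All matches (sorted): [[3,1],[4,1],[5,0],[8,0],[10,1],[13,1],[14,1],[19,0],[20,0],[21,2],[21,3],[23,1],[24,0],[26,0],[29,0]]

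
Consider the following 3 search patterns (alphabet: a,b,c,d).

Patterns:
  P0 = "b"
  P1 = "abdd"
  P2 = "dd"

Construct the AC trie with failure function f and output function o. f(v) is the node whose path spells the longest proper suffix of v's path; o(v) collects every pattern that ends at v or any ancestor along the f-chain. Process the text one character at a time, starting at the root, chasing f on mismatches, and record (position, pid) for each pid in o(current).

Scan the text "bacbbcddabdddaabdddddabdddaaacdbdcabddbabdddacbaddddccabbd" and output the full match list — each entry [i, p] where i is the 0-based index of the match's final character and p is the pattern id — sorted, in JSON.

Construct AC machine:
Trie (insert patterns):
  n0 'ε': a→2 b→1 d→6
  n1 'b': ·  ←P0
  n2 'a': b→3
  n3 'ab': d→4
  n4 'abd': d→5
  n5 'abdd': ·  ←P1
  n6 'd': d→7
  n7 'dd': ·  ←P2

BFS fail/out derivation:
  fail(1) 'b': from fail(0)=0 chase 'b': 0 ⇒ 0;  out={0}∪out(0)={0}
  fail(2) 'a': from fail(0)=0 chase 'a': 0 ⇒ 0;  out=∅∪out(0)=∅
  fail(6) 'd': from fail(0)=0 chase 'd': 0 ⇒ 0;  out=∅∪out(0)=∅
  fail(3) 'ab': from fail(2)=0 chase 'b': 0 ⇒ 1;  out=∅∪out(1)={0}
  fail(7) 'dd': from fail(6)=0 chase 'd': 0 ⇒ 6;  out={2}∪out(6)={2}
  fail(4) 'abd': from fail(3)=1 chase 'd': 1→0 ⇒ 6;  out=∅∪out(6)=∅
  fail(5) 'abdd': from fail(4)=6 chase 'd': 6 ⇒ 7;  out={1}∪out(7)={1,2}

Scan:
pos 0 'b': at 1  → match P0@[0:0]
pos 1 'a': at 2 ·f
pos 2 'c': at 0 ·f
pos 3 'b': at 1  → match P0@[3:3]
pos 4 'b': at 1 ·f  → match P0@[4:4]
pos 5 'c': at 0 ·f
pos 6 'd': at 6
pos 7 'd': at 7  → match P2@[6:7]
pos 8 'a': at 2 ·f
pos 9 'b': at 3  → match P0@[9:9]
pos 10 'd': at 4
pos 11 'd': at 5  → match P1@[8:11],P2@[10:11]
pos 12 'd': at 7 ·f  → match P2@[11:12]
pos 13 'a': at 2 ·f
pos 14 'a': at 2 ·f
pos 15 'b': at 3  → match P0@[15:15]
pos 16 'd': at 4
pos 17 'd': at 5  → match P1@[14:17],P2@[16:17]
pos 18 'd': at 7 ·f  → match P2@[17:18]
pos 19 'd': at 7 ·f  → match P2@[18:19]
pos 20 'd': at 7 ·f  → match P2@[19:20]
pos 21 'a': at 2 ·f
pos 22 'b': at 3  → match P0@[22:22]
pos 23 'd': at 4
pos 24 'd': at 5  → match P1@[21:24],P2@[23:24]
pos 25 'd': at 7 ·f  → match P2@[24:25]
pos 26 'a': at 2 ·f
pos 27 'a': at 2 ·f
pos 28 'a': at 2 ·f
pos 29 'c': at 0 ·f
pos 30 'd': at 6
pos 31 'b': at 1 ·f  → match P0@[31:31]
pos 32 'd': at 6 ·f
pos 33 'c': at 0 ·f
pos 34 'a': at 2
pos 35 'b': at 3  → match P0@[35:35]
pos 36 'd': at 4
pos 37 'd': at 5  → match P1@[34:37],P2@[36:37]
pos 38 'b': at 1 ·f  → match P0@[38:38]
pos 39 'a': at 2 ·f
pos 40 'b': at 3  → match P0@[40:40]
pos 41 'd': at 4
pos 42 'd': at 5  → match P1@[39:42],P2@[41:42]
pos 43 'd': at 7 ·f  → match P2@[42:43]
pos 44 'a': at 2 ·f
pos 45 'c': at 0 ·f
pos 46 'b': at 1  → match P0@[46:46]
pos 47 'a': at 2 ·f
pos 48 'd': at 6 ·f
pos 49 'd': at 7  → match P2@[48:49]
pos 50 'd': at 7 ·f  → match P2@[49:50]
pos 51 'd': at 7 ·f  → match P2@[50:51]
pos 52 'c': at 0 ·f
pos 53 'c': at 0
pos 54 'a': at 2
pos 55 'b': at 3  → match P0@[55:55]
pos 56 'b': at 1 ·f  → match P0@[56:56]
pos 57 'd': at 6 ·f

Matches: [[0,0],[3,0],[4,0],[7,2],[9,0],[11,1],[11,2],[12,2],[15,0],[17,1],[17,2],[18,2],[19,2],[20,2],[22,0],[24,1],[24,2],[25,2],[31,0],[35,0],[37,1],[37,2],[38,0],[40,0],[42,1],[42,2],[43,2],[46,0],[49,2],[50,2],[51,2],[55,0],[56,0]]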